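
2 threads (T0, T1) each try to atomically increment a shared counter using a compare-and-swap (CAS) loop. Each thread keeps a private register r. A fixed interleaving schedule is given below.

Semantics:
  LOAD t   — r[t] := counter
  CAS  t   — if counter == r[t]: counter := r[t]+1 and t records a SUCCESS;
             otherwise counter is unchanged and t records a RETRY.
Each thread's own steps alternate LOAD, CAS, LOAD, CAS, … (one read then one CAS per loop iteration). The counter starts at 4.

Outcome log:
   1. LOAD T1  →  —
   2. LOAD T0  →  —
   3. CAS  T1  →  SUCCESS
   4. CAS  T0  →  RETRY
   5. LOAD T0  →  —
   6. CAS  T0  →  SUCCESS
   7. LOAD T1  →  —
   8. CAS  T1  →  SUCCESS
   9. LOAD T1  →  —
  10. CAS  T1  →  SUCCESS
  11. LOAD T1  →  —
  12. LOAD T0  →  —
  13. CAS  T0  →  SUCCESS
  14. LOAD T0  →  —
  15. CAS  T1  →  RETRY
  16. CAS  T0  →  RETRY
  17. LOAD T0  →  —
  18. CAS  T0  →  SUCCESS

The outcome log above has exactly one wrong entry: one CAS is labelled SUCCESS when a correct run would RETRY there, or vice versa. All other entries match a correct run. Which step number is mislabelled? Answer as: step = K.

Correct run:
1. LOAD T1 → mem=4 r[T1]=4 [LOAD]
2. LOAD T0 → mem=4 r[T0]=4 [LOAD]
3. CAS T1 → mem=5 r[T1]=4 [OK]
4. CAS T0 → mem=5 r[T0]=4 [RETRY]
5. LOAD T0 → mem=5 r[T0]=5 [LOAD]
6. CAS T0 → mem=6 r[T0]=5 [OK]
7. LOAD T1 → mem=6 r[T1]=6 [LOAD]
8. CAS T1 → mem=7 r[T1]=6 [OK]
9. LOAD T1 → mem=7 r[T1]=7 [LOAD]
10. CAS T1 → mem=8 r[T1]=7 [OK]
11. LOAD T1 → mem=8 r[T1]=8 [LOAD]
12. LOAD T0 → mem=8 r[T0]=8 [LOAD]
13. CAS T0 → mem=9 r[T0]=8 [OK]
14. LOAD T0 → mem=9 r[T0]=9 [LOAD]
15. CAS T1 → mem=9 r[T1]=8 [RETRY]
16. CAS T0 → mem=10 r[T0]=9 [OK]
17. LOAD T0 → mem=10 r[T0]=10 [LOAD]
18. CAS T0 → mem=11 r[T0]=10 [OK]
Log disagrees first at step 16.

step = 16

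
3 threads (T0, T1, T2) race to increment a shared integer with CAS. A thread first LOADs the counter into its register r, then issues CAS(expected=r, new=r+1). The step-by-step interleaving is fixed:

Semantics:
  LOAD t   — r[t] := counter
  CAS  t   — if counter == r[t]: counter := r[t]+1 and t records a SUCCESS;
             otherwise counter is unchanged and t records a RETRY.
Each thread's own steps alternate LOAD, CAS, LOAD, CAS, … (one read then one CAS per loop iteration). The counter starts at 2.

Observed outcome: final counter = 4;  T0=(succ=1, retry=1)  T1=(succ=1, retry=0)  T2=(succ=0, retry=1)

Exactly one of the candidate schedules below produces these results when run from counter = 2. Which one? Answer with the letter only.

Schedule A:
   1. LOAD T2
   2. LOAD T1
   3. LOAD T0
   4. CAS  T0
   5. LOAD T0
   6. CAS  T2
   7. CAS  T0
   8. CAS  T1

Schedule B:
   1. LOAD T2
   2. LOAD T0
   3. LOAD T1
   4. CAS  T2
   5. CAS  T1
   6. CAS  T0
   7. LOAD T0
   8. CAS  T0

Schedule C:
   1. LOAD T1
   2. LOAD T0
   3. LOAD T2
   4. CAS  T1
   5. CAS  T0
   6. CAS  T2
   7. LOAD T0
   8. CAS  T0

Simulating candidate C:
#1 T1 reads 2
#2 T0 reads 2
#3 T2 reads 2
#4 T1 CAS(2→3) writes; counter now 3
#5 T0 CAS(2→3) fails; counter now 3
#6 T2 CAS(2→3) fails; counter now 3
#7 T0 reads 3
#8 T0 CAS(3→4) writes; counter now 4

C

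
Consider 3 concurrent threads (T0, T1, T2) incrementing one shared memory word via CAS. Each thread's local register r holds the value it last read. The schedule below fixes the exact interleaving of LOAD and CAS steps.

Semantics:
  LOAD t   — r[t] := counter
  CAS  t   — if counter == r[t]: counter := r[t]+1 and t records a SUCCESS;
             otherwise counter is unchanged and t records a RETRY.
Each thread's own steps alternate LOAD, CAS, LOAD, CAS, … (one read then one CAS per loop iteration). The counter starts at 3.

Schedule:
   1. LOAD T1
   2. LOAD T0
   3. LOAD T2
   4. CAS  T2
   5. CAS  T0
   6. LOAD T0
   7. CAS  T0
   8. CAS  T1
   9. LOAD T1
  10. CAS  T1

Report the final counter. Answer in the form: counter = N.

#1 T1 reads 3
#2 T0 reads 3
#3 T2 reads 3
#4 T2 CAS(3→4) writes; counter now 4
#5 T0 CAS(3→4) fails; counter now 4
#6 T0 reads 4
#7 T0 CAS(4→5) writes; counter now 5
#8 T1 CAS(3→4) fails; counter now 5
#9 T1 reads 5
#10 T1 CAS(5→6) writes; counter now 6

counter = 6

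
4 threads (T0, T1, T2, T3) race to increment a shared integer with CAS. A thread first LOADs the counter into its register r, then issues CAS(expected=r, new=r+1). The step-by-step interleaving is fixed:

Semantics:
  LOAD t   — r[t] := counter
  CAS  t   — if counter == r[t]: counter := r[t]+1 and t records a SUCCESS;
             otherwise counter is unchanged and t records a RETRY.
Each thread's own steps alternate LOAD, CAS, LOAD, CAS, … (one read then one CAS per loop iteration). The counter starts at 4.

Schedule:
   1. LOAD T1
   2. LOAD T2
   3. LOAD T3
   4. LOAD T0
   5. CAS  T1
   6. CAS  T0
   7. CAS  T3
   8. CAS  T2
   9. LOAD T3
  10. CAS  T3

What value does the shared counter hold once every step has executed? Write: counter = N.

1. LOAD T1 → mem=4 r[T1]=4 [LOAD]
2. LOAD T2 → mem=4 r[T2]=4 [LOAD]
3. LOAD T3 → mem=4 r[T3]=4 [LOAD]
4. LOAD T0 → mem=4 r[T0]=4 [LOAD]
5. CAS T1 → mem=5 r[T1]=4 [OK]
6. CAS T0 → mem=5 r[T0]=4 [RETRY]
7. CAS T3 → mem=5 r[T3]=4 [RETRY]
8. CAS T2 → mem=5 r[T2]=4 [RETRY]
9. LOAD T3 → mem=5 r[T3]=5 [LOAD]
10. CAS T3 → mem=6 r[T3]=5 [OK]

counter = 6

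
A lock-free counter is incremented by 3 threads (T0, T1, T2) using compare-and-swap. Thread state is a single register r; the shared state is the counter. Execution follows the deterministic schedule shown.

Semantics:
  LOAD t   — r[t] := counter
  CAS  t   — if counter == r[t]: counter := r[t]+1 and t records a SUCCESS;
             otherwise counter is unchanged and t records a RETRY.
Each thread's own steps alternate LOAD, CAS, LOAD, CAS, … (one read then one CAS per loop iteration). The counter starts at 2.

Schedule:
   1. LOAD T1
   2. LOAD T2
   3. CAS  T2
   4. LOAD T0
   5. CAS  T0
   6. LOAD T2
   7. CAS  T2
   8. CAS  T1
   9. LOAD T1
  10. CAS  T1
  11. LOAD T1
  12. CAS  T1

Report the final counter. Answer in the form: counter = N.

step 1: T1 LOAD ⇒ load; ctr=2 reg=2
step 2: T2 LOAD ⇒ load; ctr=2 reg=2
step 3: T2 CAS ⇒ ok; ctr=3 reg=2
step 4: T0 LOAD ⇒ load; ctr=3 reg=3
step 5: T0 CAS ⇒ ok; ctr=4 reg=3
step 6: T2 LOAD ⇒ load; ctr=4 reg=4
step 7: T2 CAS ⇒ ok; ctr=5 reg=4
step 8: T1 CAS ⇒ retry; ctr=5 reg=2
step 9: T1 LOAD ⇒ load; ctr=5 reg=5
step 10: T1 CAS ⇒ ok; ctr=6 reg=5
step 11: T1 LOAD ⇒ load; ctr=6 reg=6
step 12: T1 CAS ⇒ ok; ctr=7 reg=6

counter = 7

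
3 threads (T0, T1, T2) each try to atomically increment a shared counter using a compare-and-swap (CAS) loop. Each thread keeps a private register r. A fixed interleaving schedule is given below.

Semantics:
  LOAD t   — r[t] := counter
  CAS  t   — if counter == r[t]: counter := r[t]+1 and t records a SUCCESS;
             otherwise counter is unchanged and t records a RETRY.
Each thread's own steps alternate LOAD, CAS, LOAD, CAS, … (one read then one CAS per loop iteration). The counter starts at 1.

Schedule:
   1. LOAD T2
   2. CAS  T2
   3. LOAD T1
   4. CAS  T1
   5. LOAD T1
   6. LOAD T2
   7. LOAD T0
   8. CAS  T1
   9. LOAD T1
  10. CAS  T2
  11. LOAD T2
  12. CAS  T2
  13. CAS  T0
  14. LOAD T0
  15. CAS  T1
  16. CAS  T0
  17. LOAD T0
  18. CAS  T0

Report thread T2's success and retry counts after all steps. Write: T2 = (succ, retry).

T2 = (2, 1)

[1] T2.load  rd  (counter 1, T2.r 1)
[2] T2.cas  hit  (counter 2, T2.r 1)
[3] T1.load  rd  (counter 2, T1.r 2)
[4] T1.cas  hit  (counter 3, T1.r 2)
[5] T1.load  rd  (counter 3, T1.r 3)
[6] T2.load  rd  (counter 3, T2.r 3)
[7] T0.load  rd  (counter 3, T0.r 3)
[8] T1.cas  hit  (counter 4, T1.r 3)
[9] T1.load  rd  (counter 4, T1.r 4)
[10] T2.cas  miss  (counter 4, T2.r 3)
[11] T2.load  rd  (counter 4, T2.r 4)
[12] T2.cas  hit  (counter 5, T2.r 4)
[13] T0.cas  miss  (counter 5, T0.r 3)
[14] T0.load  rd  (counter 5, T0.r 5)
[15] T1.cas  miss  (counter 5, T1.r 4)
[16] T0.cas  hit  (counter 6, T0.r 5)
[17] T0.load  rd  (counter 6, T0.r 6)
[18] T0.cas  hit  (counter 7, T0.r 6)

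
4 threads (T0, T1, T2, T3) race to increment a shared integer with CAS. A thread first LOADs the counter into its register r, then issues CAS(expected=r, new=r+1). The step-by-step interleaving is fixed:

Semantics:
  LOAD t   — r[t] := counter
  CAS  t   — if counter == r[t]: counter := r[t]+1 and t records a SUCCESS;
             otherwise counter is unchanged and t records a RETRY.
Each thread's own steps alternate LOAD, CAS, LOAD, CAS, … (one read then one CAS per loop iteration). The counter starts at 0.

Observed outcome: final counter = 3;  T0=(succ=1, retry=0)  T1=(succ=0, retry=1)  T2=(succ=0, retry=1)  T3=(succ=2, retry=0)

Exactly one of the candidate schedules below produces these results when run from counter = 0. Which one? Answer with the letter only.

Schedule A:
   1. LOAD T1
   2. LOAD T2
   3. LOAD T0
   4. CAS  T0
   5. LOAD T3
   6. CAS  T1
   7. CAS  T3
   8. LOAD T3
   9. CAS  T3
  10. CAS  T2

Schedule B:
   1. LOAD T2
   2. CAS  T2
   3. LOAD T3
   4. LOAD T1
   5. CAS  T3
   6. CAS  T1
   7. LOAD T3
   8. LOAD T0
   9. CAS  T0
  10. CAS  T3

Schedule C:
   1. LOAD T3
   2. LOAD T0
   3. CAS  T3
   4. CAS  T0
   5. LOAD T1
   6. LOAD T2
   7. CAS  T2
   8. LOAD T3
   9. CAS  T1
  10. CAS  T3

A

Simulating candidate A:
[1] T1.load  rd  (counter 0, T1.r 0)
[2] T2.load  rd  (counter 0, T2.r 0)
[3] T0.load  rd  (counter 0, T0.r 0)
[4] T0.cas  hit  (counter 1, T0.r 0)
[5] T3.load  rd  (counter 1, T3.r 1)
[6] T1.cas  miss  (counter 1, T1.r 0)
[7] T3.cas  hit  (counter 2, T3.r 1)
[8] T3.load  rd  (counter 2, T3.r 2)
[9] T3.cas  hit  (counter 3, T3.r 2)
[10] T2.cas  miss  (counter 3, T2.r 0)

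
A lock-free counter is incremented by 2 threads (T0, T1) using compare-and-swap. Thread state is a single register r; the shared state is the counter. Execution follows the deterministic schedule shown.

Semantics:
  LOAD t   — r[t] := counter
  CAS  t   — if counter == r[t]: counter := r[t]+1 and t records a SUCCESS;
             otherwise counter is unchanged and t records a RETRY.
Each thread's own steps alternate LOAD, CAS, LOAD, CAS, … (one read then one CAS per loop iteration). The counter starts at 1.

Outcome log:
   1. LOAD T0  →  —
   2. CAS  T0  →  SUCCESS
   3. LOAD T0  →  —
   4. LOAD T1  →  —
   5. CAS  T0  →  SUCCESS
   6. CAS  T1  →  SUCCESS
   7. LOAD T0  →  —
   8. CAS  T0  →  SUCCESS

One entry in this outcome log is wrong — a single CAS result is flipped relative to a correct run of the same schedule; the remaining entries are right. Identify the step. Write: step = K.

step = 6

Re-executing:
1. LOAD T0 → mem=1 r[T0]=1 [LOAD]
2. CAS T0 → mem=2 r[T0]=1 [OK]
3. LOAD T0 → mem=2 r[T0]=2 [LOAD]
4. LOAD T1 → mem=2 r[T1]=2 [LOAD]
5. CAS T0 → mem=3 r[T0]=2 [OK]
6. CAS T1 → mem=3 r[T1]=2 [RETRY]
7. LOAD T0 → mem=3 r[T0]=3 [LOAD]
8. CAS T0 → mem=4 r[T0]=3 [OK]
Mismatch at 6.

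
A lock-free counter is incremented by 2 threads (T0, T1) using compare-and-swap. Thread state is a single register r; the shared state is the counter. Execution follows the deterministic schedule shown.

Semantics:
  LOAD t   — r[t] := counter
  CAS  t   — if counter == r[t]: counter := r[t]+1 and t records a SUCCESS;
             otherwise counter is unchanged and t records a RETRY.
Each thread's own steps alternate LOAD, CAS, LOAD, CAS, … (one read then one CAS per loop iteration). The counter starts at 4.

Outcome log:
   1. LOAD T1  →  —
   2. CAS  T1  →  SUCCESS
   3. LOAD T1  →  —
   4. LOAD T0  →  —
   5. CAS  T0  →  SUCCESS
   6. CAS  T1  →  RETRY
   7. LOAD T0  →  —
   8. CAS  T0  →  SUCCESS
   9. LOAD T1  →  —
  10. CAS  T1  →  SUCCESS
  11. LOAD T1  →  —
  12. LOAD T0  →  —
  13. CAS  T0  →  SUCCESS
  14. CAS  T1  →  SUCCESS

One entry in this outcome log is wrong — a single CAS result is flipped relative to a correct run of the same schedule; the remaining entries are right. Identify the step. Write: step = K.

Reference trace:
step 1: T1 LOAD ⇒ load; ctr=4 reg=4
step 2: T1 CAS ⇒ ok; ctr=5 reg=4
step 3: T1 LOAD ⇒ load; ctr=5 reg=5
step 4: T0 LOAD ⇒ load; ctr=5 reg=5
step 5: T0 CAS ⇒ ok; ctr=6 reg=5
step 6: T1 CAS ⇒ retry; ctr=6 reg=5
step 7: T0 LOAD ⇒ load; ctr=6 reg=6
step 8: T0 CAS ⇒ ok; ctr=7 reg=6
step 9: T1 LOAD ⇒ load; ctr=7 reg=7
step 10: T1 CAS ⇒ ok; ctr=8 reg=7
step 11: T1 LOAD ⇒ load; ctr=8 reg=8
step 12: T0 LOAD ⇒ load; ctr=8 reg=8
step 13: T0 CAS ⇒ ok; ctr=9 reg=8
step 14: T1 CAS ⇒ retry; ctr=9 reg=8
Log disagrees first at step 14.

step = 14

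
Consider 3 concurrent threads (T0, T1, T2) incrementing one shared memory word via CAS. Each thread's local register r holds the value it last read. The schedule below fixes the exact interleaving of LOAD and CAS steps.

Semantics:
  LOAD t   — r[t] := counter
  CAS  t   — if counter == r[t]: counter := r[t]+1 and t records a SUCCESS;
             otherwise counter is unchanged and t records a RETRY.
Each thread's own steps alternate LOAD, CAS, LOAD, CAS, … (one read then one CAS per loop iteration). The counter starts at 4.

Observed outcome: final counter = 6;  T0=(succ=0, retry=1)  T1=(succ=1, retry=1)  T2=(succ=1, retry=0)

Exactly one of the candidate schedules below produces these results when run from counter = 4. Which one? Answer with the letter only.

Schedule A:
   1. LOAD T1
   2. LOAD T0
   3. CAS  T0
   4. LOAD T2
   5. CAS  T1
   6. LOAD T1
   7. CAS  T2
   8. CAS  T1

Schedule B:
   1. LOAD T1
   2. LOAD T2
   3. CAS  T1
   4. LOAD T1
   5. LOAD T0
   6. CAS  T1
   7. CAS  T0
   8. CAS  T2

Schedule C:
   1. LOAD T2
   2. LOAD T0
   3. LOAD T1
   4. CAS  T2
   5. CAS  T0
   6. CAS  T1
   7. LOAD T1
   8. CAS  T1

Tracing schedule C:
1. LOAD T2 → mem=4 r[T2]=4 [LOAD]
2. LOAD T0 → mem=4 r[T0]=4 [LOAD]
3. LOAD T1 → mem=4 r[T1]=4 [LOAD]
4. CAS T2 → mem=5 r[T2]=4 [OK]
5. CAS T0 → mem=5 r[T0]=4 [RETRY]
6. CAS T1 → mem=5 r[T1]=4 [RETRY]
7. LOAD T1 → mem=5 r[T1]=5 [LOAD]
8. CAS T1 → mem=6 r[T1]=5 [OK]

C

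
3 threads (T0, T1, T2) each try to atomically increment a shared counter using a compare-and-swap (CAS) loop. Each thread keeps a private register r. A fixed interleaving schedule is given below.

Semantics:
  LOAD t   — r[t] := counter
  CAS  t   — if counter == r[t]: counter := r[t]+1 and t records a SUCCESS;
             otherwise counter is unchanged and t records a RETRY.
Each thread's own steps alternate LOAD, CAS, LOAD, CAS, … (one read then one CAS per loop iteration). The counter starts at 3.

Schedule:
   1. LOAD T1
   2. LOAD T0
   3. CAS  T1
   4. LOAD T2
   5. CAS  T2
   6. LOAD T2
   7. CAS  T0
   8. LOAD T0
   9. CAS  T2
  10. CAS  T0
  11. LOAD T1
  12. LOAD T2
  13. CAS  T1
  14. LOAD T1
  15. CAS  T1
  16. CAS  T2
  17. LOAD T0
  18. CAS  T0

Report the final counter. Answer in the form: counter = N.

counter = 9

step 1: T1 LOAD ⇒ load; ctr=3 reg=3
step 2: T0 LOAD ⇒ load; ctr=3 reg=3
step 3: T1 CAS ⇒ ok; ctr=4 reg=3
step 4: T2 LOAD ⇒ load; ctr=4 reg=4
step 5: T2 CAS ⇒ ok; ctr=5 reg=4
step 6: T2 LOAD ⇒ load; ctr=5 reg=5
step 7: T0 CAS ⇒ retry; ctr=5 reg=3
step 8: T0 LOAD ⇒ load; ctr=5 reg=5
step 9: T2 CAS ⇒ ok; ctr=6 reg=5
step 10: T0 CAS ⇒ retry; ctr=6 reg=5
step 11: T1 LOAD ⇒ load; ctr=6 reg=6
step 12: T2 LOAD ⇒ load; ctr=6 reg=6
step 13: T1 CAS ⇒ ok; ctr=7 reg=6
step 14: T1 LOAD ⇒ load; ctr=7 reg=7
step 15: T1 CAS ⇒ ok; ctr=8 reg=7
step 16: T2 CAS ⇒ retry; ctr=8 reg=6
step 17: T0 LOAD ⇒ load; ctr=8 reg=8
step 18: T0 CAS ⇒ ok; ctr=9 reg=8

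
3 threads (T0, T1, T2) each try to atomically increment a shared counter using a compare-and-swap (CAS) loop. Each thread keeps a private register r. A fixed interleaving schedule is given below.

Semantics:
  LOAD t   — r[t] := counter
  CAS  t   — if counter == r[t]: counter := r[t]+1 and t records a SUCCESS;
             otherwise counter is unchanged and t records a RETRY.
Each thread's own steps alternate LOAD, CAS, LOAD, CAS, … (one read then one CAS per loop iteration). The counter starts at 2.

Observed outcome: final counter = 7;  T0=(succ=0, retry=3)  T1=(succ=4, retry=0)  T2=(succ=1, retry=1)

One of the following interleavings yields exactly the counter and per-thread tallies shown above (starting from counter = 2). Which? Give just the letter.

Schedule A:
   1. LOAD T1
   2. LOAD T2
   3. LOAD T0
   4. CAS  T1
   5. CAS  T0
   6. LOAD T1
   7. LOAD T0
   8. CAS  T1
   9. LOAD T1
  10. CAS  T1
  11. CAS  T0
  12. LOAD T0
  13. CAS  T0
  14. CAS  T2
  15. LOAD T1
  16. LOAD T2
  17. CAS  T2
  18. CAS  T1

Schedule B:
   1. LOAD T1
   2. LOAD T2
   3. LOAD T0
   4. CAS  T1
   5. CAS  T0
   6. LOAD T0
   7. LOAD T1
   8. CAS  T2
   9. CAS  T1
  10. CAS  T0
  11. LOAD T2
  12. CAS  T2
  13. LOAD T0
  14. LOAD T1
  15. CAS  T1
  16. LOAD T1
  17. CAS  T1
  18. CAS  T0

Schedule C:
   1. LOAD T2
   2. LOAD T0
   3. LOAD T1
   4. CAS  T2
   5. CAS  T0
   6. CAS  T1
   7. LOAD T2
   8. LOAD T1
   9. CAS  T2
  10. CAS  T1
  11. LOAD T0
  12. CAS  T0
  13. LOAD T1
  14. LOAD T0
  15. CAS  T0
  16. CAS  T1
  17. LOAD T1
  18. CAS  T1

B

Simulating candidate B:
   1) LOAD T1:  M=2  r_T1=2
   2) LOAD T2:  M=2  r_T2=2
   3) LOAD T0:  M=2  r_T0=2
   4) CAS  T1:  M=3  r_T1=2 ✓
   5) CAS  T0:  M=3  r_T0=2 ✗
   6) LOAD T0:  M=3  r_T0=3
   7) LOAD T1:  M=3  r_T1=3
   8) CAS  T2:  M=3  r_T2=2 ✗
   9) CAS  T1:  M=4  r_T1=3 ✓
  10) CAS  T0:  M=4  r_T0=3 ✗
  11) LOAD T2:  M=4  r_T2=4
  12) CAS  T2:  M=5  r_T2=4 ✓
  13) LOAD T0:  M=5  r_T0=5
  14) LOAD T1:  M=5  r_T1=5
  15) CAS  T1:  M=6  r_T1=5 ✓
  16) LOAD T1:  M=6  r_T1=6
  17) CAS  T1:  M=7  r_T1=6 ✓
  18) CAS  T0:  M=7  r_T0=5 ✗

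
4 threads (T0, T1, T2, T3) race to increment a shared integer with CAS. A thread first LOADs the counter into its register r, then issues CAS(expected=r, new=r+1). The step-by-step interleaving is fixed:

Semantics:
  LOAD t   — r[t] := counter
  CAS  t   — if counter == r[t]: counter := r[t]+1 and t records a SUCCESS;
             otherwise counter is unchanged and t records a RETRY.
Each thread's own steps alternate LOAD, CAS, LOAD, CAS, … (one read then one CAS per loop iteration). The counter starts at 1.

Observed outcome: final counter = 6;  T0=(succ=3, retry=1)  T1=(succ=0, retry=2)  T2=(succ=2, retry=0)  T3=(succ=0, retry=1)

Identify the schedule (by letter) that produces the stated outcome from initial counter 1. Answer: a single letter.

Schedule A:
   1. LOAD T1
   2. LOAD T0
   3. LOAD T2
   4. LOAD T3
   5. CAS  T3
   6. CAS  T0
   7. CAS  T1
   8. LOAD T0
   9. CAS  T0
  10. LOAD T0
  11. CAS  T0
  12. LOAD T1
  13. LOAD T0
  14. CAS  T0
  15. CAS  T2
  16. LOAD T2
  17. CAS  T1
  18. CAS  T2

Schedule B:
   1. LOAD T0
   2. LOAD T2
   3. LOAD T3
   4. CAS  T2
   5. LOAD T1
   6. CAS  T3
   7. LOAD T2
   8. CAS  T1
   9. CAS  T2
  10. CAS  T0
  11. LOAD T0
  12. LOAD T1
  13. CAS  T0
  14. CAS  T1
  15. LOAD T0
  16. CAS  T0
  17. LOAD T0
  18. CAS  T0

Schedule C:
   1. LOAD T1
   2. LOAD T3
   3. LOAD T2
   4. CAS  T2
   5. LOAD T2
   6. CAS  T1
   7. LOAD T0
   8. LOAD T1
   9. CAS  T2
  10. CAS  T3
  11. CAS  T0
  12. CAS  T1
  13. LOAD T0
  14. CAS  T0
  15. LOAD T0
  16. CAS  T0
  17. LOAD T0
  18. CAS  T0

Tracing schedule C:
   1) LOAD T1:  M=1  r_T1=1
   2) LOAD T3:  M=1  r_T3=1
   3) LOAD T2:  M=1  r_T2=1
   4) CAS  T2:  M=2  r_T2=1 ✓
   5) LOAD T2:  M=2  r_T2=2
   6) CAS  T1:  M=2  r_T1=1 ✗
   7) LOAD T0:  M=2  r_T0=2
   8) LOAD T1:  M=2  r_T1=2
   9) CAS  T2:  M=3  r_T2=2 ✓
  10) CAS  T3:  M=3  r_T3=1 ✗
  11) CAS  T0:  M=3  r_T0=2 ✗
  12) CAS  T1:  M=3  r_T1=2 ✗
  13) LOAD T0:  M=3  r_T0=3
  14) CAS  T0:  M=4  r_T0=3 ✓
  15) LOAD T0:  M=4  r_T0=4
  16) CAS  T0:  M=5  r_T0=4 ✓
  17) LOAD T0:  M=5  r_T0=5
  18) CAS  T0:  M=6  r_T0=5 ✓

C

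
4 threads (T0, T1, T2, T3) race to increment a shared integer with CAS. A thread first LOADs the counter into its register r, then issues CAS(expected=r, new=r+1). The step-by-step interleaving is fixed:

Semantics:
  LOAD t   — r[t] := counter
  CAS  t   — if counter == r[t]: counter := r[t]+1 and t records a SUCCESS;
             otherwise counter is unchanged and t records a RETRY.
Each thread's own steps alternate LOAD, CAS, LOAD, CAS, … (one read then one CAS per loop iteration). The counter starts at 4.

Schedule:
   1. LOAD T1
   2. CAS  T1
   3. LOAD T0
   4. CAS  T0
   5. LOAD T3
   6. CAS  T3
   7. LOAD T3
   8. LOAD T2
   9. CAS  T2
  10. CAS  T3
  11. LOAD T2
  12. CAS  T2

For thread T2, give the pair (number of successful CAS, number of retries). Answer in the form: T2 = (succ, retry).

   1) LOAD T1:  M=4  r_T1=4
   2) CAS  T1:  M=5  r_T1=4 ✓
   3) LOAD T0:  M=5  r_T0=5
   4) CAS  T0:  M=6  r_T0=5 ✓
   5) LOAD T3:  M=6  r_T3=6
   6) CAS  T3:  M=7  r_T3=6 ✓
   7) LOAD T3:  M=7  r_T3=7
   8) LOAD T2:  M=7  r_T2=7
   9) CAS  T2:  M=8  r_T2=7 ✓
  10) CAS  T3:  M=8  r_T3=7 ✗
  11) LOAD T2:  M=8  r_T2=8
  12) CAS  T2:  M=9  r_T2=8 ✓

T2 = (2, 0)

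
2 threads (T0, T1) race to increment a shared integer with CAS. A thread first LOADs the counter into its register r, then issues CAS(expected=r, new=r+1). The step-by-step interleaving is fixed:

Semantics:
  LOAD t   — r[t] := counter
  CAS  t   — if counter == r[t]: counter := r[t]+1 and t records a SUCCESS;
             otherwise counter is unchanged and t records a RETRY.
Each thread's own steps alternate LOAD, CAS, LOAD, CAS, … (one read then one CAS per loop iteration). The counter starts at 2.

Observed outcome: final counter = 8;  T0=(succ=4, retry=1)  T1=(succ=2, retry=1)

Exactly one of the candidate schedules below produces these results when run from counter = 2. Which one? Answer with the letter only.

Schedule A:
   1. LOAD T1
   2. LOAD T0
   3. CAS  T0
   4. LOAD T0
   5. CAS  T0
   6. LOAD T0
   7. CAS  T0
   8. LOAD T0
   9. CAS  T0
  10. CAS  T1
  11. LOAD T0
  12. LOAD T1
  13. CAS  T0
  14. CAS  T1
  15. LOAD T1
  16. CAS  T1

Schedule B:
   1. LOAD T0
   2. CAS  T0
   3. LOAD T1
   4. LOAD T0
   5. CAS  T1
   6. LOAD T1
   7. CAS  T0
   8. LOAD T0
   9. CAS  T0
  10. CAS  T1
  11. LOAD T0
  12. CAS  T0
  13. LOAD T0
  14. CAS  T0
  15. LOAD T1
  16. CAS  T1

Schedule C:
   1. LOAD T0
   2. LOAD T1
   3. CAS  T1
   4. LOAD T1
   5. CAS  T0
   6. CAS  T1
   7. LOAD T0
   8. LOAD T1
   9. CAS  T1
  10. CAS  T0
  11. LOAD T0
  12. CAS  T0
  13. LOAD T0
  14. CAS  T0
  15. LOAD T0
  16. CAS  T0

B

Run B:
[1] T0.load  rd  (counter 2, T0.r 2)
[2] T0.cas  hit  (counter 3, T0.r 2)
[3] T1.load  rd  (counter 3, T1.r 3)
[4] T0.load  rd  (counter 3, T0.r 3)
[5] T1.cas  hit  (counter 4, T1.r 3)
[6] T1.load  rd  (counter 4, T1.r 4)
[7] T0.cas  miss  (counter 4, T0.r 3)
[8] T0.load  rd  (counter 4, T0.r 4)
[9] T0.cas  hit  (counter 5, T0.r 4)
[10] T1.cas  miss  (counter 5, T1.r 4)
[11] T0.load  rd  (counter 5, T0.r 5)
[12] T0.cas  hit  (counter 6, T0.r 5)
[13] T0.load  rd  (counter 6, T0.r 6)
[14] T0.cas  hit  (counter 7, T0.r 6)
[15] T1.load  rd  (counter 7, T1.r 7)
[16] T1.cas  hit  (counter 8, T1.r 7)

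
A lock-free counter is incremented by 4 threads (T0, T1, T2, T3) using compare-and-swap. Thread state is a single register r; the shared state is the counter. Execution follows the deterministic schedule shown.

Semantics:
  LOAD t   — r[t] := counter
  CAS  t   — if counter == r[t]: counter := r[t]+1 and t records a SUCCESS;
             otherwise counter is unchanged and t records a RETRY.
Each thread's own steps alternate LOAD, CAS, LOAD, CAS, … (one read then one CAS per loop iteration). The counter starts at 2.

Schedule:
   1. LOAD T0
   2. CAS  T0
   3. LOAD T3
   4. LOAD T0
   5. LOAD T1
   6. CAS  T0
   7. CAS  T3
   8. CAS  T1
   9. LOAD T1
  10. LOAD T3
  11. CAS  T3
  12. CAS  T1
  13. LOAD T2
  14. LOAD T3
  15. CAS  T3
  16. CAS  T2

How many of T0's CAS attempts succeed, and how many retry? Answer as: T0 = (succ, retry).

T0 = (2, 0)

1. LOAD T0 → mem=2 r[T0]=2 [LOAD]
2. CAS T0 → mem=3 r[T0]=2 [OK]
3. LOAD T3 → mem=3 r[T3]=3 [LOAD]
4. LOAD T0 → mem=3 r[T0]=3 [LOAD]
5. LOAD T1 → mem=3 r[T1]=3 [LOAD]
6. CAS T0 → mem=4 r[T0]=3 [OK]
7. CAS T3 → mem=4 r[T3]=3 [RETRY]
8. CAS T1 → mem=4 r[T1]=3 [RETRY]
9. LOAD T1 → mem=4 r[T1]=4 [LOAD]
10. LOAD T3 → mem=4 r[T3]=4 [LOAD]
11. CAS T3 → mem=5 r[T3]=4 [OK]
12. CAS T1 → mem=5 r[T1]=4 [RETRY]
13. LOAD T2 → mem=5 r[T2]=5 [LOAD]
14. LOAD T3 → mem=5 r[T3]=5 [LOAD]
15. CAS T3 → mem=6 r[T3]=5 [OK]
16. CAS T2 → mem=6 r[T2]=5 [RETRY]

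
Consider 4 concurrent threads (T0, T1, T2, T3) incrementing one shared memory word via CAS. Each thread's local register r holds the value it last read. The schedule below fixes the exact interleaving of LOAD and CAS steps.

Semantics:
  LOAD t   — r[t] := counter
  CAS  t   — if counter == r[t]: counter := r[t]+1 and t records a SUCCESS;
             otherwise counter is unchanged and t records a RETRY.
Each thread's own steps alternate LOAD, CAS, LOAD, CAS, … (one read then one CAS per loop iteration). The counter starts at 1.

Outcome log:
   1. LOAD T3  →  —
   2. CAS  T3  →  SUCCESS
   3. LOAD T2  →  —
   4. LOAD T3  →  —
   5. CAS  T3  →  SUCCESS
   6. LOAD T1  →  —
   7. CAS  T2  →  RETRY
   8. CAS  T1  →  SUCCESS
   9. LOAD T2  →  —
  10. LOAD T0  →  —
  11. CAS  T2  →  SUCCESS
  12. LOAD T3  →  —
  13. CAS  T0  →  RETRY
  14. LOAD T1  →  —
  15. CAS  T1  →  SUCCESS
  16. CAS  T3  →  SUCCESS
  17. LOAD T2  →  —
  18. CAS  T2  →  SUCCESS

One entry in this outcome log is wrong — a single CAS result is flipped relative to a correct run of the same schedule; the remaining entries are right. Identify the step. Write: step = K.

step = 16

Correct run:
#1 T3 reads 1
#2 T3 CAS(1→2) writes; counter now 2
#3 T2 reads 2
#4 T3 reads 2
#5 T3 CAS(2→3) writes; counter now 3
#6 T1 reads 3
#7 T2 CAS(2→3) fails; counter now 3
#8 T1 CAS(3→4) writes; counter now 4
#9 T2 reads 4
#10 T0 reads 4
#11 T2 CAS(4→5) writes; counter now 5
#12 T3 reads 5
#13 T0 CAS(4→5) fails; counter now 5
#14 T1 reads 5
#15 T1 CAS(5→6) writes; counter now 6
#16 T3 CAS(5→6) fails; counter now 6
#17 T2 reads 6
#18 T2 CAS(6→7) writes; counter now 7
Log disagrees first at step 16.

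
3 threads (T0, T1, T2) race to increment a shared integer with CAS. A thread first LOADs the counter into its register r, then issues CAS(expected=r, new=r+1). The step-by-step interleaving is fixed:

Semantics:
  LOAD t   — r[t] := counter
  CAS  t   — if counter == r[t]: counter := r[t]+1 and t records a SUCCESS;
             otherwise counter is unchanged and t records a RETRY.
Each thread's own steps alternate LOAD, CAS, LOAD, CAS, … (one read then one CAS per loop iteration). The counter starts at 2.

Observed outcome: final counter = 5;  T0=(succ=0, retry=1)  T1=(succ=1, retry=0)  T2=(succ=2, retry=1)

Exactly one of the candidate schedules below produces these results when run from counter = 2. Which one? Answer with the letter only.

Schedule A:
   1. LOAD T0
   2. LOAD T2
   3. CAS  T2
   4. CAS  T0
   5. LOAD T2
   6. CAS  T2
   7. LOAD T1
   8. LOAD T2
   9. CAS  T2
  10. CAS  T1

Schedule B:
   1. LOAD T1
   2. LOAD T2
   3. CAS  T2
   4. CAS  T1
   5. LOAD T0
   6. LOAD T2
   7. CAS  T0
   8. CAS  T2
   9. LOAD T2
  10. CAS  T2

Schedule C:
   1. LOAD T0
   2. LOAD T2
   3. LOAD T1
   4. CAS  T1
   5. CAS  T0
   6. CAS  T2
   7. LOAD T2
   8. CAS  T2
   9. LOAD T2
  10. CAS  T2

C

Simulating candidate C:
[1] T0.load  rd  (counter 2, T0.r 2)
[2] T2.load  rd  (counter 2, T2.r 2)
[3] T1.load  rd  (counter 2, T1.r 2)
[4] T1.cas  hit  (counter 3, T1.r 2)
[5] T0.cas  miss  (counter 3, T0.r 2)
[6] T2.cas  miss  (counter 3, T2.r 2)
[7] T2.load  rd  (counter 3, T2.r 3)
[8] T2.cas  hit  (counter 4, T2.r 3)
[9] T2.load  rd  (counter 4, T2.r 4)
[10] T2.cas  hit  (counter 5, T2.r 4)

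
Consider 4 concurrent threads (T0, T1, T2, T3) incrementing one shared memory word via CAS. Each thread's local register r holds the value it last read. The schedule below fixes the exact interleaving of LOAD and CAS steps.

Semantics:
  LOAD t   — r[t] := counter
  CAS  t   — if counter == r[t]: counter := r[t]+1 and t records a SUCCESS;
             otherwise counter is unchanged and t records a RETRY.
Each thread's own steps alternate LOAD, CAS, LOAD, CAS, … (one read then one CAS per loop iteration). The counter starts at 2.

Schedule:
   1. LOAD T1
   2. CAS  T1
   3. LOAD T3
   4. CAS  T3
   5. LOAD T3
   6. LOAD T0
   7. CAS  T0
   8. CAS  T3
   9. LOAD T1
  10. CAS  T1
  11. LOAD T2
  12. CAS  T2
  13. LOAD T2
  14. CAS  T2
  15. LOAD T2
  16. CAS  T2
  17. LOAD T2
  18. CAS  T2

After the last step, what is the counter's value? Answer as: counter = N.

T1 LOAD — after: cnt=2, r=2 — load
T1 CAS — after: cnt=3, r=2 — ok
T3 LOAD — after: cnt=3, r=3 — load
T3 CAS — after: cnt=4, r=3 — ok
T3 LOAD — after: cnt=4, r=4 — load
T0 LOAD — after: cnt=4, r=4 — load
T0 CAS — after: cnt=5, r=4 — ok
T3 CAS — after: cnt=5, r=4 — retry
T1 LOAD — after: cnt=5, r=5 — load
T1 CAS — after: cnt=6, r=5 — ok
T2 LOAD — after: cnt=6, r=6 — load
T2 CAS — after: cnt=7, r=6 — ok
T2 LOAD — after: cnt=7, r=7 — load
T2 CAS — after: cnt=8, r=7 — ok
T2 LOAD — after: cnt=8, r=8 — load
T2 CAS — after: cnt=9, r=8 — ok
T2 LOAD — after: cnt=9, r=9 — load
T2 CAS — after: cnt=10, r=9 — ok

counter = 10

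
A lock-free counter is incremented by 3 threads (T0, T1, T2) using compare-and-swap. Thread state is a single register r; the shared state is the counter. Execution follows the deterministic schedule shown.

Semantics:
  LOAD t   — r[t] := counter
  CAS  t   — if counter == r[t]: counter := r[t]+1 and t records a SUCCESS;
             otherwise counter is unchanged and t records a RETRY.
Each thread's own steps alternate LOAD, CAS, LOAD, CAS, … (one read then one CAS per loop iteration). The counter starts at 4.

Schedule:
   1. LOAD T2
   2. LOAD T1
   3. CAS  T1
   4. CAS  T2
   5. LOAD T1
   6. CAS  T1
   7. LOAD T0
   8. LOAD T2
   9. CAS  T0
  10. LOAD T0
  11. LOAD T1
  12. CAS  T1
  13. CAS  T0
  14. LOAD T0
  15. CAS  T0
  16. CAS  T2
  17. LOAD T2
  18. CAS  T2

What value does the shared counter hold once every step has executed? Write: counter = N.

counter = 10

   1) LOAD T2:  M=4  r_T2=4
   2) LOAD T1:  M=4  r_T1=4
   3) CAS  T1:  M=5  r_T1=4 ✓
   4) CAS  T2:  M=5  r_T2=4 ✗
   5) LOAD T1:  M=5  r_T1=5
   6) CAS  T1:  M=6  r_T1=5 ✓
   7) LOAD T0:  M=6  r_T0=6
   8) LOAD T2:  M=6  r_T2=6
   9) CAS  T0:  M=7  r_T0=6 ✓
  10) LOAD T0:  M=7  r_T0=7
  11) LOAD T1:  M=7  r_T1=7
  12) CAS  T1:  M=8  r_T1=7 ✓
  13) CAS  T0:  M=8  r_T0=7 ✗
  14) LOAD T0:  M=8  r_T0=8
  15) CAS  T0:  M=9  r_T0=8 ✓
  16) CAS  T2:  M=9  r_T2=6 ✗
  17) LOAD T2:  M=9  r_T2=9
  18) CAS  T2:  M=10  r_T2=9 ✓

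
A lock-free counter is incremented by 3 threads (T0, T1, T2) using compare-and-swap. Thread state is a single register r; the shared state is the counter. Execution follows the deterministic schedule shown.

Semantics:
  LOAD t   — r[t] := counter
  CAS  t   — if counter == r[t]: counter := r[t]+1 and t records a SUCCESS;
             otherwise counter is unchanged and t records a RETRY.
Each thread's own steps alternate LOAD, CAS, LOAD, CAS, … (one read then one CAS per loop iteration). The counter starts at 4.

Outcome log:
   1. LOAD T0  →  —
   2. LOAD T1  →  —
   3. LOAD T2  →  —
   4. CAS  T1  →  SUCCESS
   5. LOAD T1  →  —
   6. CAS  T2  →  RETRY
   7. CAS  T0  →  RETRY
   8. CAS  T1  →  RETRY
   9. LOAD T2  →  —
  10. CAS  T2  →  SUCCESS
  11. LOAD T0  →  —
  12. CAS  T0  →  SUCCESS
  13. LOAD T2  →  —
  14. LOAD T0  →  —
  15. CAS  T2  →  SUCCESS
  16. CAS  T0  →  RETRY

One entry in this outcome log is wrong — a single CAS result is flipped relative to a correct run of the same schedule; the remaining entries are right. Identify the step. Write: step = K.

step = 8

Re-executing:
T0 LOAD — after: cnt=4, r=4 — load
T1 LOAD — after: cnt=4, r=4 — load
T2 LOAD — after: cnt=4, r=4 — load
T1 CAS — after: cnt=5, r=4 — ok
T1 LOAD — after: cnt=5, r=5 — load
T2 CAS — after: cnt=5, r=4 — retry
T0 CAS — after: cnt=5, r=4 — retry
T1 CAS — after: cnt=6, r=5 — ok
T2 LOAD — after: cnt=6, r=6 — load
T2 CAS — after: cnt=7, r=6 — ok
T0 LOAD — after: cnt=7, r=7 — load
T0 CAS — after: cnt=8, r=7 — ok
T2 LOAD — after: cnt=8, r=8 — load
T0 LOAD — after: cnt=8, r=8 — load
T2 CAS — after: cnt=9, r=8 — ok
T0 CAS — after: cnt=9, r=8 — retry
Flip is step 8.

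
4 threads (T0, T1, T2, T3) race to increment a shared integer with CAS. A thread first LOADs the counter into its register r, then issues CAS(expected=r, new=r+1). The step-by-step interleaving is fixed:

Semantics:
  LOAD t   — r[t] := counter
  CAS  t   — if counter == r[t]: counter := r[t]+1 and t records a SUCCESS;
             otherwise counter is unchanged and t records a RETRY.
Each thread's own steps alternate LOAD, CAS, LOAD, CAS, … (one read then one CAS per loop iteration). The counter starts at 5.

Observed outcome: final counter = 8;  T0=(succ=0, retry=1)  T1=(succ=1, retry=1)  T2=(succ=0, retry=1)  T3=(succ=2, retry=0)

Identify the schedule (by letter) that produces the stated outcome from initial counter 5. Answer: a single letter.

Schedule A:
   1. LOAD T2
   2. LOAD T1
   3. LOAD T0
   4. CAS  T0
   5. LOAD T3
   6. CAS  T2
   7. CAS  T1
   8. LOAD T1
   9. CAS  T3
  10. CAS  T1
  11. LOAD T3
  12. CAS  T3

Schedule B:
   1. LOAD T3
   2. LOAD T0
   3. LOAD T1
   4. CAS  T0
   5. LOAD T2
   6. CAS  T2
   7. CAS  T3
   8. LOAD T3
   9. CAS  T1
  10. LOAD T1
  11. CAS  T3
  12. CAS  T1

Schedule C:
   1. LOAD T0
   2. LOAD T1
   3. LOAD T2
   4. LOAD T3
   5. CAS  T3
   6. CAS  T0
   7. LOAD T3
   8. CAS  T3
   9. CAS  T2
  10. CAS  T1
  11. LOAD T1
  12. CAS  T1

Simulating candidate C:
[1] T0.load  rd  (counter 5, T0.r 5)
[2] T1.load  rd  (counter 5, T1.r 5)
[3] T2.load  rd  (counter 5, T2.r 5)
[4] T3.load  rd  (counter 5, T3.r 5)
[5] T3.cas  hit  (counter 6, T3.r 5)
[6] T0.cas  miss  (counter 6, T0.r 5)
[7] T3.load  rd  (counter 6, T3.r 6)
[8] T3.cas  hit  (counter 7, T3.r 6)
[9] T2.cas  miss  (counter 7, T2.r 5)
[10] T1.cas  miss  (counter 7, T1.r 5)
[11] T1.load  rd  (counter 7, T1.r 7)
[12] T1.cas  hit  (counter 8, T1.r 7)

C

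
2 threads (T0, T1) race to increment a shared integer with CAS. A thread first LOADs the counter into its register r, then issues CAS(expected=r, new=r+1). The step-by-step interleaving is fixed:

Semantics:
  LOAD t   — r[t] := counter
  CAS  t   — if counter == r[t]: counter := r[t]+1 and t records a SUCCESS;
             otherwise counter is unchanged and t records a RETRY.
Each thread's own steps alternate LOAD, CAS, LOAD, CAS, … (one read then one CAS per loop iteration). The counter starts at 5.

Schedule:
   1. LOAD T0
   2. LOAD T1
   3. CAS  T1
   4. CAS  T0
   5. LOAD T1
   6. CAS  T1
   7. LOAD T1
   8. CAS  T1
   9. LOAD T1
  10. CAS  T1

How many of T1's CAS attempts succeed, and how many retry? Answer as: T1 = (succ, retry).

T1 = (4, 0)

   1) LOAD T0:  M=5  r_T0=5
   2) LOAD T1:  M=5  r_T1=5
   3) CAS  T1:  M=6  r_T1=5 ✓
   4) CAS  T0:  M=6  r_T0=5 ✗
   5) LOAD T1:  M=6  r_T1=6
   6) CAS  T1:  M=7  r_T1=6 ✓
   7) LOAD T1:  M=7  r_T1=7
   8) CAS  T1:  M=8  r_T1=7 ✓
   9) LOAD T1:  M=8  r_T1=8
  10) CAS  T1:  M=9  r_T1=8 ✓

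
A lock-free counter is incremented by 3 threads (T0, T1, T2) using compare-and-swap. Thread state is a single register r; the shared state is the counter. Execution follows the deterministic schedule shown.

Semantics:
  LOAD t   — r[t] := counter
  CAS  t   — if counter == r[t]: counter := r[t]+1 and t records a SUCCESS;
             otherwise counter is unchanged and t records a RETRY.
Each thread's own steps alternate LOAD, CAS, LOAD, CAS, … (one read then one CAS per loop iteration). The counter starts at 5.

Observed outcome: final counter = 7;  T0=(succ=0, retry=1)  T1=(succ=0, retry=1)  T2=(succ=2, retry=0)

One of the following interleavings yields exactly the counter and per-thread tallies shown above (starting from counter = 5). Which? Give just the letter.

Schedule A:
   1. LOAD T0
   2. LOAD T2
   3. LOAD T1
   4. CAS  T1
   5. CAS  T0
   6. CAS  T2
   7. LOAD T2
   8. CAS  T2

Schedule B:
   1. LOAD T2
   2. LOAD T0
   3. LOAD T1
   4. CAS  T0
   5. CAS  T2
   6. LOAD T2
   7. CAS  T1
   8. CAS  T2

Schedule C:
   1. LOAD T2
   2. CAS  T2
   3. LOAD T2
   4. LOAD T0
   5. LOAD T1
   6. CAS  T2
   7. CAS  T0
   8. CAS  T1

Tracing schedule C:
   1) LOAD T2:  M=5  r_T2=5
   2) CAS  T2:  M=6  r_T2=5 ✓
   3) LOAD T2:  M=6  r_T2=6
   4) LOAD T0:  M=6  r_T0=6
   5) LOAD T1:  M=6  r_T1=6
   6) CAS  T2:  M=7  r_T2=6 ✓
   7) CAS  T0:  M=7  r_T0=6 ✗
   8) CAS  T1:  M=7  r_T1=6 ✗

C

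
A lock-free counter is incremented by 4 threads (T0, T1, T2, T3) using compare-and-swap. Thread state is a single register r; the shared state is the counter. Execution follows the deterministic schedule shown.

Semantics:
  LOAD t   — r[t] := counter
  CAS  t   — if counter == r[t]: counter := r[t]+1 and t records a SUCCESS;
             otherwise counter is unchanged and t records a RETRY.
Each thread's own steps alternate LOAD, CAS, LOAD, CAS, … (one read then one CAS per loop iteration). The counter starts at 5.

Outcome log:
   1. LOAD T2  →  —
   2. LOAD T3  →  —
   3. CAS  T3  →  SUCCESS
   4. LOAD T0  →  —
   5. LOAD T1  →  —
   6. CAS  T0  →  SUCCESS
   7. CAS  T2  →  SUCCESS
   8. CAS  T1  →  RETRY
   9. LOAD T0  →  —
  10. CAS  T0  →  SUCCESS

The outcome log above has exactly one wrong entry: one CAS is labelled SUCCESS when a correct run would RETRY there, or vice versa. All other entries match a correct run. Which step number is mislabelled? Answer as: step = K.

step = 7

Correct run:
T2 LOAD — after: cnt=5, r=5 — load
T3 LOAD — after: cnt=5, r=5 — load
T3 CAS — after: cnt=6, r=5 — ok
T0 LOAD — after: cnt=6, r=6 — load
T1 LOAD — after: cnt=6, r=6 — load
T0 CAS — after: cnt=7, r=6 — ok
T2 CAS — after: cnt=7, r=5 — retry
T1 CAS — after: cnt=7, r=6 — retry
T0 LOAD — after: cnt=7, r=7 — load
T0 CAS — after: cnt=8, r=7 — ok
Mismatch at 7.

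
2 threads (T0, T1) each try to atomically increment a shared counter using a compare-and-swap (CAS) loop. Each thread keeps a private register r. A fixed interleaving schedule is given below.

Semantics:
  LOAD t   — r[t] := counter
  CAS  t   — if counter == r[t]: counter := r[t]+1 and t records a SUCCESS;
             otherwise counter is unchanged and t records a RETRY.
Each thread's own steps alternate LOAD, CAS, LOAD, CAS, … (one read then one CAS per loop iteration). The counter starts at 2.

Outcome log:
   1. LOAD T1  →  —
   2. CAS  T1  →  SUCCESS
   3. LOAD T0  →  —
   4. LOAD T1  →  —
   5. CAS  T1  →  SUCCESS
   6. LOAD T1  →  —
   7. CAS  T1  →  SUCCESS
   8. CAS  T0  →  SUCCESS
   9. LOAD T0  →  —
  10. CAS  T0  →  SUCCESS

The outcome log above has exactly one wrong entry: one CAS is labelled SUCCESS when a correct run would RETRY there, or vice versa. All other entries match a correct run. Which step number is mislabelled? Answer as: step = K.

Correct run:
[1] T1.load  rd  (counter 2, T1.r 2)
[2] T1.cas  hit  (counter 3, T1.r 2)
[3] T0.load  rd  (counter 3, T0.r 3)
[4] T1.load  rd  (counter 3, T1.r 3)
[5] T1.cas  hit  (counter 4, T1.r 3)
[6] T1.load  rd  (counter 4, T1.r 4)
[7] T1.cas  hit  (counter 5, T1.r 4)
[8] T0.cas  miss  (counter 5, T0.r 3)
[9] T0.load  rd  (counter 5, T0.r 5)
[10] T0.cas  hit  (counter 6, T0.r 5)
Mismatch at 8.

step = 8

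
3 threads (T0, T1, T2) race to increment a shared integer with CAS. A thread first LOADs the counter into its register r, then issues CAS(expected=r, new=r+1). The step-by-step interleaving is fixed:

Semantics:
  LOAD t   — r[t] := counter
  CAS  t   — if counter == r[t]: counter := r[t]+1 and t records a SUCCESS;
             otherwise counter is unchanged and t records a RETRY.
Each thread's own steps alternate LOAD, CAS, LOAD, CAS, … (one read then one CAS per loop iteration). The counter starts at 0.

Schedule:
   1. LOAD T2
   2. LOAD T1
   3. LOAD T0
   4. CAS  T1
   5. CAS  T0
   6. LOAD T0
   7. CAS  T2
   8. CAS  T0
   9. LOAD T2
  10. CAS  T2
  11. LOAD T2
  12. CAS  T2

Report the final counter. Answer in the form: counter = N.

[1] T2.load  rd  (counter 0, T2.r 0)
[2] T1.load  rd  (counter 0, T1.r 0)
[3] T0.load  rd  (counter 0, T0.r 0)
[4] T1.cas  hit  (counter 1, T1.r 0)
[5] T0.cas  miss  (counter 1, T0.r 0)
[6] T0.load  rd  (counter 1, T0.r 1)
[7] T2.cas  miss  (counter 1, T2.r 0)
[8] T0.cas  hit  (counter 2, T0.r 1)
[9] T2.load  rd  (counter 2, T2.r 2)
[10] T2.cas  hit  (counter 3, T2.r 2)
[11] T2.load  rd  (counter 3, T2.r 3)
[12] T2.cas  hit  (counter 4, T2.r 3)

counter = 4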